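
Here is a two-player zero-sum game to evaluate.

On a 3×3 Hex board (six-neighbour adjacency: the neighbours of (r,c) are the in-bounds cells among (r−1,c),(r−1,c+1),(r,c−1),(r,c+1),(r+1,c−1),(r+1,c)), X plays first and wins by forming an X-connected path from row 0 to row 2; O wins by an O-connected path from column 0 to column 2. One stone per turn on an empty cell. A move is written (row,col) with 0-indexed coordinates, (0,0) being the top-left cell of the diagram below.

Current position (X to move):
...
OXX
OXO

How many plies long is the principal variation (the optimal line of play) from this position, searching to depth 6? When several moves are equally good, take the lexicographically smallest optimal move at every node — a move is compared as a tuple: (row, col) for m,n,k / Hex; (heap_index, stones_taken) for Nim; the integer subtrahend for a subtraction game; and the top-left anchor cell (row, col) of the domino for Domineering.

PV length from [.../OXX/OXO]: 3 plies

p1 X@[.../OXX/OXO]: (0,0)[X../OXX/OXO]+1* (0,1)[.X./OXX/OXO]+1 (0,2)[..X/OXX/OXO]+1
p2 O@[X../OXX/OXO]: (0,1)[XO./OXX/OXO]-1* (0,2)[X.O/OXX/OXO]-1
p3 X@[XO./OXX/OXO]: (0,2)[XOX/OXX/OXO]+1*
p4 O@[XOX/OXX/OXO] terminal -1; root [.../OXX/OXO] d6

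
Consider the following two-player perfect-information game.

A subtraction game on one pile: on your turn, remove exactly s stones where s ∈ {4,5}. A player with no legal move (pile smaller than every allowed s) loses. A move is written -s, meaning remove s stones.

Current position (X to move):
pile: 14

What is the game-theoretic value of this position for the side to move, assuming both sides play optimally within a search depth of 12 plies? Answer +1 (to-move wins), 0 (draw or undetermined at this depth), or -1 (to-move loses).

value(14, X) = +1

p1 X@[14]: -4[10]+1* -5[9]+1
p2 O@[10]: -4[6]-1* -5[5]-1
p3 X@[6]: -4[2]+1* -5[1]+1
p4 O@[2] terminal -1; root [14] d12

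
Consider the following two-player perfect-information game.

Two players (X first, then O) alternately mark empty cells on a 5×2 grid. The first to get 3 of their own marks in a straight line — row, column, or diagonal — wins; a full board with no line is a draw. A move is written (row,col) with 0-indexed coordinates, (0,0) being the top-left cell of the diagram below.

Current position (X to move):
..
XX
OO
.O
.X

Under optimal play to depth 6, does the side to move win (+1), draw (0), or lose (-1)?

value(../XX/OO/.O/.X, X) = 0

ply 1, X at ../XX/OO/.O/.X | (0,0)=+0→X./XX/OO/.O/.X*; (0,1)=+0→.X/XX/OO/.O/.X; (3,0)=+0→../XX/OO/XO/.X; (4,0)=+0→../XX/OO/.O/XX
ply 2, O at X./XX/OO/.O/.X | (0,1)=+0→XO/XX/OO/.O/.X*; (3,0)=+0→X./XX/OO/OO/.X; (4,0)=+0→X./XX/OO/.O/OX
ply 3, X at XO/XX/OO/.O/.X | (3,0)=+0→XO/XX/OO/XO/.X*; (4,0)=+0→XO/XX/OO/.O/XX
ply 4, O at XO/XX/OO/XO/.X | (4,0)=+0→XO/XX/OO/XO/OX*
ply 5: XO/XX/OO/XO/OX is terminal +0 (X); from ../XX/OO/.O/.X depth 6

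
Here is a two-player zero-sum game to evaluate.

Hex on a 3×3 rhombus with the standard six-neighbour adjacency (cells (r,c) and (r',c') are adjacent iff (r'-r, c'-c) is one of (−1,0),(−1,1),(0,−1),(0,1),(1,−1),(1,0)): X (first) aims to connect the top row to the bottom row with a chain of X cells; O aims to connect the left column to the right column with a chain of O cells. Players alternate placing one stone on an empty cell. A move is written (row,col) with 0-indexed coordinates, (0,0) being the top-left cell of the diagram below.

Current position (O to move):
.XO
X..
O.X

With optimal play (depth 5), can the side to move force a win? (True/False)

[.XO/X../O.X] O move#1: (0,0):-1/OXO/X../O.X, (1,1):+1/.XO/XO./O.X*, (1,2):+1/.XO/X.O/O.X, (2,1):+1/.XO/X../OOX
[.XO/XO./O.X] end (terminal -1, X#2); searched .XO/X../O.X to 5

O winning at [.XO/X../O.X]: True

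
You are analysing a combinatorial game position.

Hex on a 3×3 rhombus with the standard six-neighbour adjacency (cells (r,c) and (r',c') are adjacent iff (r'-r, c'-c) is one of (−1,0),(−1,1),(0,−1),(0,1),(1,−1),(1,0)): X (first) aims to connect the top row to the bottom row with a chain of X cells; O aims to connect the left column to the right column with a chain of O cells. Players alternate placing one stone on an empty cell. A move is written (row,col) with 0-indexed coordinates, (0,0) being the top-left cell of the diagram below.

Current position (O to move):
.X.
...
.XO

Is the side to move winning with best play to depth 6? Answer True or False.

O winning at [.X./.../.XO]: True

ply 1, O at .X./.../.XO | (0,0)=-1→OX./.../.XO; (0,2)=-1→.XO/.../.XO; (1,0)=-1→.X./O../.XO; (1,1)=+1→.X./.O./.XO*; (1,2)=-1→.X./..O/.XO; (2,0)=-1→.X./.../OXO
ply 2, X at .X./.O./.XO | (0,0)=-1→XX./.O./.XO*; (0,2)=-1→.XX/.O./.XO; (1,0)=-1→.X./XO./.XO; (1,2)=-1→.X./.OX/.XO; (2,0)=-1→.X./.O./XXO
ply 3, O at XX./.O./.XO | (0,2)=+1→XXO/.O./.XO*; (1,0)=+1→XX./OO./.XO; (1,2)=+1→XX./.OO/.XO; (2,0)=+1→XX./.O./OXO
ply 4, X at XXO/.O./.XO | (1,0)=-1→XXO/XO./.XO*; (1,2)=-1→XXO/.OX/.XO; (2,0)=-1→XXO/.O./XXO
ply 5, O at XXO/XO./.XO | (1,2)=-1→XXO/XOO/.XO; (2,0)=+1→XXO/XO./OXO*
ply 6: XXO/XO./OXO is terminal -1 (X); from .X./.../.XO depth 6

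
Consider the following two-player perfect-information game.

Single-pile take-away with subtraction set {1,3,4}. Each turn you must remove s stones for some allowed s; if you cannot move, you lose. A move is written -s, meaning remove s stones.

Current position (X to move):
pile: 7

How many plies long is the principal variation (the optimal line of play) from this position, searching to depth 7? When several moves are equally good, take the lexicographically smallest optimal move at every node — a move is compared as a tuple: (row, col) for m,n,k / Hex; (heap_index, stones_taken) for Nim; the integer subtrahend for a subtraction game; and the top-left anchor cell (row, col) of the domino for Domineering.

PV length from [7]: 4 plies

[7] X move#1: -1:-1/6*, -3:-1/4, -4:-1/3
[6] O move#2: -1:-1/5, -3:-1/3, -4:+1/2*
[2] X move#3: -1:-1/1*
[1] O move#4: -1:+1/0*
[0] end (terminal -1, X#5); searched 7 to 7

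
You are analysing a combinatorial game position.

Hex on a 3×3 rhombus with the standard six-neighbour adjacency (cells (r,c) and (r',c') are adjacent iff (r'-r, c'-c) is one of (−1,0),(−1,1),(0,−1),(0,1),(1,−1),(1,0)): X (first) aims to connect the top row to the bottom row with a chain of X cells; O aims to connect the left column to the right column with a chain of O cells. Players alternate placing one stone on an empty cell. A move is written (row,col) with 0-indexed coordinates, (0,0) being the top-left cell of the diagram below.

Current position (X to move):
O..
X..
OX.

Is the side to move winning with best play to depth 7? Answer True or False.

X winning at [O../X../OX.]: True

[O../X../OX.] X move#1: (0,1):-1/OX./X../OX., (0,2):+1/O.X/X../OX.*, (1,1):+1/O../XX./OX., (1,2):-1/O../X.X/OX., (2,2):-1/O../X../OXX
[O.X/X../OX.] O move#2: (0,1):-1/OOX/X../OX.*, (1,1):-1/O.X/XO./OX., (1,2):-1/O.X/X.O/OX., (2,2):-1/O.X/X../OXO
[OOX/X../OX.] X move#3: (1,1):+1/OOX/XX./OX.*, (1,2):+1/OOX/X.X/OX., (2,2):+1/OOX/X../OXX
[OOX/XX./OX.] end (terminal -1, O#4); searched O../X../OX. to 7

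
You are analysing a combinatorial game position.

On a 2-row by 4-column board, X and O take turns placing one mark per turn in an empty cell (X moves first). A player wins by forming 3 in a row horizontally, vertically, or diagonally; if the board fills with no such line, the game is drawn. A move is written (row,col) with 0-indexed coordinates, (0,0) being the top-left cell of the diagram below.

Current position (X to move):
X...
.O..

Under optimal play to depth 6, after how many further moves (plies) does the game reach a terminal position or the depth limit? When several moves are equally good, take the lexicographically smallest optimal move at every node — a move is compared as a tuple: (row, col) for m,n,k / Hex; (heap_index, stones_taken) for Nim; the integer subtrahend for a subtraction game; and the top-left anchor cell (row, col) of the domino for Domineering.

PV length from [X.../.O..]: 6 plies

[X.../.O..] X move#1: (0,1):+0/XX../.O..*, (0,2):+0/X.X./.O.., (0,3):-1/X..X/.O.., (1,0):+0/X.../XO.., (1,2):+0/X.../.OX., (1,3):+0/X.../.O.X
[XX../.O..] O move#2: (0,2):+0/XXO./.O..*, (0,3):-1/XX.O/.O.., (1,0):-1/XX../OO.., (1,2):-1/XX../.OO., (1,3):-1/XX../.O.O
[XXO./.O..] X move#3: (0,3):-1/XXOX/.O.., (1,0):+0/XXO./XO..*, (1,2):+0/XXO./.OX., (1,3):+0/XXO./.O.X
[XXO./XO..] O move#4: (0,3):+0/XXOO/XO..*, (1,2):+0/XXO./XOO., (1,3):+0/XXO./XO.O
[XXOO/XO..] X move#5: (1,2):+0/XXOO/XOX.*, (1,3):+0/XXOO/XO.X
[XXOO/XOX.] O move#6: (1,3):+0/XXOO/XOXO*
[XXOO/XOXO] end (terminal +0, X#7); searched X.../.O.. to 6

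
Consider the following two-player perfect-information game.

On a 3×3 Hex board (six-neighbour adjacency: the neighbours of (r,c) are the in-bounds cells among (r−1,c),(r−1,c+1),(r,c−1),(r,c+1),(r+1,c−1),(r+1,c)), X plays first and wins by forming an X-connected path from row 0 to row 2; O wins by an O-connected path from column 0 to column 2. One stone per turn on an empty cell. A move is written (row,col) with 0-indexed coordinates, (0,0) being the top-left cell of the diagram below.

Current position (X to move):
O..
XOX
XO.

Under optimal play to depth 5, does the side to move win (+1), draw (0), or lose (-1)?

value(O../XOX/XO., X) = +1

ply 1, X at O../XOX/XO. | (0,1)=+1→OX./XOX/XO.*; (0,2)=+1→O.X/XOX/XO.; (2,2)=+1→O../XOX/XOX
ply 2: OX./XOX/XO. is terminal -1 (O); from O../XOX/XO. depth 5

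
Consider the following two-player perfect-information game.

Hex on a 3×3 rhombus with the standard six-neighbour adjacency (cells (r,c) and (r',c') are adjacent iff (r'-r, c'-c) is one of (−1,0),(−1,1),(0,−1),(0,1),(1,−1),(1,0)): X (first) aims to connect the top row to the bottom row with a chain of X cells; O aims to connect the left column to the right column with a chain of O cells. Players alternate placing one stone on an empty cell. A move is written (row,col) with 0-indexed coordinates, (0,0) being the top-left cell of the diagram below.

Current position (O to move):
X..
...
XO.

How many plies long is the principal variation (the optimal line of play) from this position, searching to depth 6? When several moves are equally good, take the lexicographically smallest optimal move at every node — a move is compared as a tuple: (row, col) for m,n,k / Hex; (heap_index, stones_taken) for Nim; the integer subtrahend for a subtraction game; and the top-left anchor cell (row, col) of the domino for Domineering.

p1 O@[X../.../XO.]: (0,1)[XO./.../XO.]-1* (0,2)[X.O/.../XO.]-1 (1,0)[X../O../XO.]-1 (1,1)[X../.O./XO.]-1 (1,2)[X../..O/XO.]-1 (2,2)[X../.../XOO]-1
p2 X@[XO./.../XO.]: (0,2)[XOX/.../XO.]+1* (1,0)[XO./X../XO.]+1 (1,1)[XO./.X./XO.]+1 (1,2)[XO./..X/XO.]+1 (2,2)[XO./.../XOX]+1
p3 O@[XOX/.../XO.]: (1,0)[XOX/O../XO.]-1* (1,1)[XOX/.O./XO.]-1 (1,2)[XOX/..O/XO.]-1 (2,2)[XOX/.../XOO]-1
p4 X@[XOX/O../XO.]: (1,1)[XOX/OX./XO.]+1* (1,2)[XOX/O.X/XO.]+1 (2,2)[XOX/O../XOX]+1
p5 O@[XOX/OX./XO.] terminal -1; root [X../.../XO.] d6

PV length from [X../.../XO.]: 4 plies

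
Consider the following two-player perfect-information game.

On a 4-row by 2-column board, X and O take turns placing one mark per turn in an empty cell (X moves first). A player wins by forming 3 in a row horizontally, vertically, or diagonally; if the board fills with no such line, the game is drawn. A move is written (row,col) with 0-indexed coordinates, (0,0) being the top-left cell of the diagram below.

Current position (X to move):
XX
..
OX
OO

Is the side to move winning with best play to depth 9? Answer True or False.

X winning at [XX/../OX/OO]: True

ply 1, X at XX/../OX/OO | (1,0)=+0→XX/X./OX/OO; (1,1)=+1→XX/.X/OX/OO*
ply 2: XX/.X/OX/OO is terminal -1 (O); from XX/../OX/OO depth 9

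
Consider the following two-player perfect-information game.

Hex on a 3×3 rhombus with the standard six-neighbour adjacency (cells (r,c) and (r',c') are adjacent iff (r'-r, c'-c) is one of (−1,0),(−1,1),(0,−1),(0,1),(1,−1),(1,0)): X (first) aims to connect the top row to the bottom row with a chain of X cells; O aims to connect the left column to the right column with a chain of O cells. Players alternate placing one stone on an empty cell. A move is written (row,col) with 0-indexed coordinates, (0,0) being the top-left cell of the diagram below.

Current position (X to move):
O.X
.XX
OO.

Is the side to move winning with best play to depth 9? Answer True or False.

[O.X/.XX/OO.] X move#1: (0,1):-1/OXX/.XX/OO., (1,0):-1/O.X/XXX/OO., (2,2):+1/O.X/.XX/OOX*
[O.X/.XX/OOX] end (terminal -1, O#2); searched O.X/.XX/OO. to 9

X winning at [O.X/.XX/OO.]: True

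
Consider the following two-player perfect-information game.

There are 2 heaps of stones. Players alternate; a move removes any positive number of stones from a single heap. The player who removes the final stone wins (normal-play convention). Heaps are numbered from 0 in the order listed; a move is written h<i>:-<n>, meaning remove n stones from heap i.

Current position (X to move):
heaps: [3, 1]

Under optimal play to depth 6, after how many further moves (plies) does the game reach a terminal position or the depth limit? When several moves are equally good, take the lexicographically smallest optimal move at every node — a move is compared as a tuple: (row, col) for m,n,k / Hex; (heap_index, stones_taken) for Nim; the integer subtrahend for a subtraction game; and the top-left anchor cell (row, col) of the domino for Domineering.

PV length from [(3,1)]: 3 plies

p1 X@[(3,1)]: h0:-1[(2,1)]-1 h0:-2[(1,1)]+1* h0:-3[(0,1)]-1 h1:-1[(3,0)]-1
p2 O@[(1,1)]: h0:-1[(0,1)]-1* h1:-1[(1,0)]-1
p3 X@[(0,1)]: h1:-1[(0,0)]+1*
p4 O@[(0,0)] terminal -1; root [(3,1)] d6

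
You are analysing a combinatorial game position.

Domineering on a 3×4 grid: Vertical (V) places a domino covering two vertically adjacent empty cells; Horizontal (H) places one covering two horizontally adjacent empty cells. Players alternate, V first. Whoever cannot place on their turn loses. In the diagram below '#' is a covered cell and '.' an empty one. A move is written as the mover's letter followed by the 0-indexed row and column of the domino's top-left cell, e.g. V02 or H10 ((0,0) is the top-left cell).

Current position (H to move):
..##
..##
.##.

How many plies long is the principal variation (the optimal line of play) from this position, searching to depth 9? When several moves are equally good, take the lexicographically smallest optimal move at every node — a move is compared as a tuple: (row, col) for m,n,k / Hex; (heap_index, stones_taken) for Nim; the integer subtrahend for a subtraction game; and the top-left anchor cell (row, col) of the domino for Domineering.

ply 1, H at ..##/..##/.##. | H00=-1→####/..##/.##.; H10=+1→..##/####/.##.*
ply 2: ..##/####/.##. is terminal -1 (V); from ..##/..##/.##. depth 9

PV length from [..##/..##/.##.]: 1 ply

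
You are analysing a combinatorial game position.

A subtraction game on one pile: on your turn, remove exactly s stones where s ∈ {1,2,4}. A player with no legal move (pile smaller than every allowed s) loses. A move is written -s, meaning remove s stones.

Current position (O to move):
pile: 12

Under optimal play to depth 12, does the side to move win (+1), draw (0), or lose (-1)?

value(12, O) = -1

[12] O move#1: -1:-1/11*, -2:-1/10, -4:-1/8
[11] X move#2: -1:-1/10, -2:+1/9*, -4:-1/7
[9] O move#3: -1:-1/8*, -2:-1/7, -4:-1/5
[8] X move#4: -1:-1/7, -2:+1/6*, -4:-1/4
[6] O move#5: -1:-1/5*, -2:-1/4, -4:-1/2
[5] X move#6: -1:-1/4, -2:+1/3*, -4:-1/1
[3] O move#7: -1:-1/2*, -2:-1/1
[2] X move#8: -1:-1/1, -2:+1/0*
[0] end (terminal -1, O#9); searched 12 to 12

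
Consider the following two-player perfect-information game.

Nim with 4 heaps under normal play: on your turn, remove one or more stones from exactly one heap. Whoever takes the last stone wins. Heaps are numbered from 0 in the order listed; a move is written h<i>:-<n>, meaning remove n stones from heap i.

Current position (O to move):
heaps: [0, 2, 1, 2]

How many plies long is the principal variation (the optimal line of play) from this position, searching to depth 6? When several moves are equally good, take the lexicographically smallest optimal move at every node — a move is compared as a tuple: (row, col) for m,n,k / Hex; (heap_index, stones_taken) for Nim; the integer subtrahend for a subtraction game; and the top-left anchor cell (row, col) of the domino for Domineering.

PV length from [(0,2,1,2)]: 5 plies

p1 O@[(0,2,1,2)]: h1:-1[(0,1,1,2)]-1 h1:-2[(0,0,1,2)]-1 h2:-1[(0,2,0,2)]+1* h3:-1[(0,2,1,1)]-1 h3:-2[(0,2,1,0)]-1
p2 X@[(0,2,0,2)]: h1:-1[(0,1,0,2)]-1* h1:-2[(0,0,0,2)]-1 h3:-1[(0,2,0,1)]-1 h3:-2[(0,2,0,0)]-1
p3 O@[(0,1,0,2)]: h1:-1[(0,0,0,2)]-1 h3:-1[(0,1,0,1)]+1* h3:-2[(0,1,0,0)]-1
p4 X@[(0,1,0,1)]: h1:-1[(0,0,0,1)]-1* h3:-1[(0,1,0,0)]-1
p5 O@[(0,0,0,1)]: h3:-1[(0,0,0,0)]+1*
p6 X@[(0,0,0,0)] terminal -1; root [(0,2,1,2)] d6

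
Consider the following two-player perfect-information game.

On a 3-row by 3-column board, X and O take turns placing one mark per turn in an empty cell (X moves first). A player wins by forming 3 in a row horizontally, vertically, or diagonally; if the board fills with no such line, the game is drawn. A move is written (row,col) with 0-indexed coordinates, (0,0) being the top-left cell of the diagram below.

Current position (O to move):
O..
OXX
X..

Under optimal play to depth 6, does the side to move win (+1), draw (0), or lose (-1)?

value(O../OXX/X.., O) = 0

p1 O@[O../OXX/X..]: (0,1)[OO./OXX/X..]-1 (0,2)[O.O/OXX/X..]+0* (2,1)[O../OXX/XO.]-1 (2,2)[O../OXX/X.O]-1
p2 X@[O.O/OXX/X..]: (0,1)[OXO/OXX/X..]+0* (2,1)[O.O/OXX/XX.]-1 (2,2)[O.O/OXX/X.X]-1
p3 O@[OXO/OXX/X..]: (2,1)[OXO/OXX/XO.]+0* (2,2)[OXO/OXX/X.O]-1
p4 X@[OXO/OXX/XO.]: (2,2)[OXO/OXX/XOX]+0*
p5 O@[OXO/OXX/XOX] terminal +0; root [O../OXX/X..] d6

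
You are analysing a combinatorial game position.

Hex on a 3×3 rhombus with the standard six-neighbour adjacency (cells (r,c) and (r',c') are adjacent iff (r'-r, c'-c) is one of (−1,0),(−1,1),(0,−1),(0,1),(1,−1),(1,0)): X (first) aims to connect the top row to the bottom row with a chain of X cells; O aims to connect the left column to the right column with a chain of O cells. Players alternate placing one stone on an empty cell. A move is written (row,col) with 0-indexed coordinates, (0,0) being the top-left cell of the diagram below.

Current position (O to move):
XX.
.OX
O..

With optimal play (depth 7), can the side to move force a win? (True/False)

[XX./.OX/O..] O move#1: (0,2):+1/XXO/.OX/O..*, (1,0):-1/XX./OOX/O.., (2,1):+1/XX./.OX/OO., (2,2):+1/XX./.OX/O.O
[XXO/.OX/O..] end (terminal -1, X#2); searched XX./.OX/O.. to 7

O winning at [XX./.OX/O..]: True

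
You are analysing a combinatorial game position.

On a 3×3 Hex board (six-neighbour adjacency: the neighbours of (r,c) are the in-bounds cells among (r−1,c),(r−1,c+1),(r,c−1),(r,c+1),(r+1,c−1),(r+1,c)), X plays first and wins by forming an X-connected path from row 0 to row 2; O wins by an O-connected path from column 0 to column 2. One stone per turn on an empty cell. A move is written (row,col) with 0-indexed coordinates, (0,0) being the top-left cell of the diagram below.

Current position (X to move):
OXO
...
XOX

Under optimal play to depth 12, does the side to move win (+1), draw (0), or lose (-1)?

ply 1, X at OXO/.../XOX | (1,0)=+1→OXO/X../XOX*; (1,1)=+1→OXO/.X./XOX; (1,2)=+1→OXO/..X/XOX
ply 2: OXO/X../XOX is terminal -1 (O); from OXO/.../XOX depth 12

value(OXO/.../XOX, X) = +1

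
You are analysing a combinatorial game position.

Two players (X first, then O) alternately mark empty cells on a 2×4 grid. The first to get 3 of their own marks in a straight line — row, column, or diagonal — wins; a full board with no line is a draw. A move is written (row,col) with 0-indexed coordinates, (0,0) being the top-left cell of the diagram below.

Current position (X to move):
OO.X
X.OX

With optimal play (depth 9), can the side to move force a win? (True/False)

X winning at [OO.X/X.OX]: False

p1 X@[OO.X/X.OX]: (0,2)[OOXX/X.OX]+0* (1,1)[OO.X/XXOX]-1
p2 O@[OOXX/X.OX]: (1,1)[OOXX/XOOX]+0*
p3 X@[OOXX/XOOX] terminal +0; root [OO.X/X.OX] d9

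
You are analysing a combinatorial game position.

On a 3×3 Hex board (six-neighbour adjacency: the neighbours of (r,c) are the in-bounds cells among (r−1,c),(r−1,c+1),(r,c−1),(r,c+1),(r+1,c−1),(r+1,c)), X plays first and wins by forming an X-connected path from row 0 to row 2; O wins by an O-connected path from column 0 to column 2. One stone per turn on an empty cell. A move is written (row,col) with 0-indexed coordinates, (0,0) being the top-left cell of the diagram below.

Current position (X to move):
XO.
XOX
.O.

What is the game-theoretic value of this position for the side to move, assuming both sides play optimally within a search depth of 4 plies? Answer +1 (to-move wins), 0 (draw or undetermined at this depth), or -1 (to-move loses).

p1 X@[XO./XOX/.O.]: (0,2)[XOX/XOX/.O.]+1* (2,0)[XO./XOX/XO.]+1 (2,2)[XO./XOX/.OX]+1
p2 O@[XOX/XOX/.O.]: (2,0)[XOX/XOX/OO.]-1* (2,2)[XOX/XOX/.OO]-1
p3 X@[XOX/XOX/OO.]: (2,2)[XOX/XOX/OOX]+1*
p4 O@[XOX/XOX/OOX] terminal -1; root [XO./XOX/.O.] d4

value(XO./XOX/.O., X) = +1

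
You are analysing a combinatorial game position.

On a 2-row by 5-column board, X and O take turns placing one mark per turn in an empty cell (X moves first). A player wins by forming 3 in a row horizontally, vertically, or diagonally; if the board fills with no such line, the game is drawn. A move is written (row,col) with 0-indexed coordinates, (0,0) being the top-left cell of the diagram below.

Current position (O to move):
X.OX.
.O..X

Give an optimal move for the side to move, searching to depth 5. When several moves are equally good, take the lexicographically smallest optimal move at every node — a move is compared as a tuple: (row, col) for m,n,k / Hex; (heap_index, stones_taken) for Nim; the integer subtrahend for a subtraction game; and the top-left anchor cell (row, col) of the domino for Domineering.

O's best at [X.OX./.O..X]: (1,2)

p1 O@[X.OX./.O..X]: (0,1)[XOOX./.O..X]+0 (0,4)[X.OXO/.O..X]+0 (1,0)[X.OX./OO..X]+0 (1,2)[X.OX./.OO.X]+1* (1,3)[X.OX./.O.OX]+0
p2 X@[X.OX./.OO.X]: (0,1)[XXOX./.OO.X]-1* (0,4)[X.OXX/.OO.X]-1 (1,0)[X.OX./XOO.X]-1 (1,3)[X.OX./.OOXX]-1
p3 O@[XXOX./.OO.X]: (0,4)[XXOXO/.OO.X]+1* (1,0)[XXOX./OOO.X]+1 (1,3)[XXOX./.OOOX]+1
p4 X@[XXOXO/.OO.X]: (1,0)[XXOXO/XOO.X]-1* (1,3)[XXOXO/.OOXX]-1
p5 O@[XXOXO/XOO.X]: (1,3)[XXOXO/XOOOX]+1*
p6 X@[XXOXO/XOOOX] terminal -1; root [X.OX./.O..X] d5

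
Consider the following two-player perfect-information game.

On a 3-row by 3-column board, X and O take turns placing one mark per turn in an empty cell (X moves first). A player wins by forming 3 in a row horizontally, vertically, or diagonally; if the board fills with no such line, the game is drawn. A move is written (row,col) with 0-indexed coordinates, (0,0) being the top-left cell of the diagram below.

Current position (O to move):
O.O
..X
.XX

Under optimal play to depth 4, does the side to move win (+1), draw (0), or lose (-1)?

value(O.O/..X/.XX, O) = +1

[O.O/..X/.XX] O move#1: (0,1):+1/OOO/..X/.XX*, (1,0):-1/O.O/O.X/.XX, (1,1):-1/O.O/.OX/.XX, (2,0):+1/O.O/..X/OXX
[OOO/..X/.XX] end (terminal -1, X#2); searched O.O/..X/.XX to 4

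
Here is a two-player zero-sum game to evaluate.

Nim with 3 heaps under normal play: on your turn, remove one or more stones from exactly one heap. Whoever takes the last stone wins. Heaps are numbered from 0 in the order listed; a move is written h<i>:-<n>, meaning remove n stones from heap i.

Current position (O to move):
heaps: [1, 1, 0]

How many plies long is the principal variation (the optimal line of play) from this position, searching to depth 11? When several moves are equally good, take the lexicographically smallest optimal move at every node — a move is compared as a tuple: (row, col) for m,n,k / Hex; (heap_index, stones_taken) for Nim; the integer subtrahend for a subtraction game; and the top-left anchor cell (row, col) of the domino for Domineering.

ply 1, O at (1,1,0) | h0:-1=-1→(0,1,0)*; h1:-1=-1→(1,0,0)
ply 2, X at (0,1,0) | h1:-1=+1→(0,0,0)*
ply 3: (0,0,0) is terminal -1 (O); from (1,1,0) depth 11

PV length from [(1,1,0)]: 2 plies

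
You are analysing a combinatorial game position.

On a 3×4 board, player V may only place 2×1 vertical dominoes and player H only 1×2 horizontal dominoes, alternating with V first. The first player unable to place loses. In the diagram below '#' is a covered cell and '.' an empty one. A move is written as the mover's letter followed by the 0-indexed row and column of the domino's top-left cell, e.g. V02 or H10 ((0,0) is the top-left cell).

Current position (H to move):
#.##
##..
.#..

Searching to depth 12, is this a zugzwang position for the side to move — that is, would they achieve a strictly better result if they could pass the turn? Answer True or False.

zugzwang(#.##/##../.#.., H) = False

ply 1, H at #.##/##../.#.. | H12=+1→#.##/####/.#..*; H22=+1→#.##/##../.###
ply 2: #.##/####/.#.. is terminal -1 (V); from #.##/##../.#.. depth 12
suppose H passes — search the same position with V to move:
pass> ply 1, V at #.##/##../.#.. | V12=+1→#.##/###./.##.*; V13=+1→#.##/##.#/.#.#
pass> ply 2: #.##/###./.##. is terminal -1 (H); from #.##/##../.#.. depth 12
for H: play +1, pass -1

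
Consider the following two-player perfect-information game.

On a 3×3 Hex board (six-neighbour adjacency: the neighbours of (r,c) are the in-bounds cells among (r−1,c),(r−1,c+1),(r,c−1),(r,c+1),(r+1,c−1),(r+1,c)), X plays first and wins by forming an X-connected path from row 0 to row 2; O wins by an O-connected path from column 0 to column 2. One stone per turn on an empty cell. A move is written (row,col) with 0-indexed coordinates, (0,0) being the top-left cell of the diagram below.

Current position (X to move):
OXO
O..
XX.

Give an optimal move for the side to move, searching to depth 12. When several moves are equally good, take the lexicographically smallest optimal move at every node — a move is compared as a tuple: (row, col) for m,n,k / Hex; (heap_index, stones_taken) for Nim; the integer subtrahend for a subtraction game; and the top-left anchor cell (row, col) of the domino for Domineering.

X's best at [OXO/O../XX.]: (1,1)

ply 1, X at OXO/O../XX. | (1,1)=+1→OXO/OX./XX.*; (1,2)=-1→OXO/O.X/XX.; (2,2)=-1→OXO/O../XXX
ply 2: OXO/OX./XX. is terminal -1 (O); from OXO/O../XX. depth 12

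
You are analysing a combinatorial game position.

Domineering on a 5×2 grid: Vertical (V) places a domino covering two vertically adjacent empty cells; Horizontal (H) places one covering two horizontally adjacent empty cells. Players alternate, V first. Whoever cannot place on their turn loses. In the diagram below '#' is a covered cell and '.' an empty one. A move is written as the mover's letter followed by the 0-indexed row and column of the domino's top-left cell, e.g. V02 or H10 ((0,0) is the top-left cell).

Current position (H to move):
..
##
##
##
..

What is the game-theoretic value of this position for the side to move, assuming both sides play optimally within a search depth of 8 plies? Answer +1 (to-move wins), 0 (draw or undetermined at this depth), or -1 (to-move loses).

value(../##/##/##/.., H) = +1

[../##/##/##/..] H move#1: H00:+1/##/##/##/##/..*, H40:+1/../##/##/##/##
[##/##/##/##/..] end (terminal -1, V#2); searched ../##/##/##/.. to 8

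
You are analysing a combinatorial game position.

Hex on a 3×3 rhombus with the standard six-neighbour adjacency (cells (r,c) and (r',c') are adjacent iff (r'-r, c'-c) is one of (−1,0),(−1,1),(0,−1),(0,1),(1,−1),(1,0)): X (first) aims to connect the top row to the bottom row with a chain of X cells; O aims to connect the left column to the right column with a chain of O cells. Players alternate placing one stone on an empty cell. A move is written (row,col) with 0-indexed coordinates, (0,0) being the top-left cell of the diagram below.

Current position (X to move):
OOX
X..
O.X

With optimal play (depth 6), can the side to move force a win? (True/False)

X winning at [OOX/X../O.X]: True

ply 1, X at OOX/X../O.X | (1,1)=+1→OOX/XX./O.X*; (1,2)=+1→OOX/X.X/O.X; (2,1)=+1→OOX/X../OXX
ply 2, O at OOX/XX./O.X | (1,2)=-1→OOX/XXO/O.X*; (2,1)=-1→OOX/XX./OOX
ply 3, X at OOX/XXO/O.X | (2,1)=+1→OOX/XXO/OXX*
ply 4: OOX/XXO/OXX is terminal -1 (O); from OOX/X../O.X depth 6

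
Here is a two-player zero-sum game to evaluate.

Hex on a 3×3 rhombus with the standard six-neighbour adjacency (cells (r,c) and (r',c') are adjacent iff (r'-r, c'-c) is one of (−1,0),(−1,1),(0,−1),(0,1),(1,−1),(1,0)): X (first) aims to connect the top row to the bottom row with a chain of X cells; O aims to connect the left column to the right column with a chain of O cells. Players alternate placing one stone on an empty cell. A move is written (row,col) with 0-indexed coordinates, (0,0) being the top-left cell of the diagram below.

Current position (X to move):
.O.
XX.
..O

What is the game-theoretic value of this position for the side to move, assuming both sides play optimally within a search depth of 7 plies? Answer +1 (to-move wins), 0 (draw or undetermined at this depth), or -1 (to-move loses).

[.O./XX./..O] X move#1: (0,0):+1/XO./XX./..O*, (0,2):+1/.OX/XX./..O, (1,2):+1/.O./XXX/..O, (2,0):+1/.O./XX./X.O, (2,1):+1/.O./XX./.XO
[XO./XX./..O] O move#2: (0,2):-1/XOO/XX./..O*, (1,2):-1/XO./XXO/..O, (2,0):-1/XO./XX./O.O, (2,1):-1/XO./XX./.OO
[XOO/XX./..O] X move#3: (1,2):+1/XOO/XXX/..O*, (2,0):+1/XOO/XX./X.O, (2,1):+1/XOO/XX./.XO
[XOO/XXX/..O] O move#4: (2,0):-1/XOO/XXX/O.O*, (2,1):-1/XOO/XXX/.OO
[XOO/XXX/O.O] X move#5: (2,1):+1/XOO/XXX/OXO*
[XOO/XXX/OXO] end (terminal -1, O#6); searched .O./XX./..O to 7

value(.O./XX./..O, X) = +1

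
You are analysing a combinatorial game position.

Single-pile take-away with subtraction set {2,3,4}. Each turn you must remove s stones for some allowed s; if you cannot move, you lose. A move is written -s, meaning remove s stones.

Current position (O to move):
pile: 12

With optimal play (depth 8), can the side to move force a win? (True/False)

[12] O move#1: -2:-1/10*, -3:-1/9, -4:-1/8
[10] X move#2: -2:-1/8, -3:+1/7*, -4:+1/6
[7] O move#3: -2:-1/5*, -3:-1/4, -4:-1/3
[5] X move#4: -2:-1/3, -3:-1/2, -4:+1/1*
[1] end (terminal -1, O#5); searched 12 to 8

O winning at [12]: False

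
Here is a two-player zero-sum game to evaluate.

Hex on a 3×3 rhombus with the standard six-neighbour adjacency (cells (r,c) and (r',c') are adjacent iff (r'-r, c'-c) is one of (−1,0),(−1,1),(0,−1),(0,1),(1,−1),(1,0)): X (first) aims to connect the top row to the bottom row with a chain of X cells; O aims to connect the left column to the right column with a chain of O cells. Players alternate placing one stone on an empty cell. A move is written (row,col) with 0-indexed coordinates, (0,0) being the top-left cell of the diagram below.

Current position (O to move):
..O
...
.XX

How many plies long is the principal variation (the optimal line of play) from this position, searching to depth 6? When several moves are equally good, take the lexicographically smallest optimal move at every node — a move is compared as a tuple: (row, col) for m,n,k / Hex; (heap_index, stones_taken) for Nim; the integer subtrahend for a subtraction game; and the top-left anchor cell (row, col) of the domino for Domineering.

[..O/.../.XX] O move#1: (0,0):+1/O.O/.../.XX*, (0,1):+1/.OO/.../.XX, (1,0):+1/..O/O../.XX, (1,1):+1/..O/.O./.XX, (1,2):-1/..O/..O/.XX, (2,0):+1/..O/.../OXX
[O.O/.../.XX] X move#2: (0,1):-1/OXO/.../.XX*, (1,0):-1/O.O/X../.XX, (1,1):-1/O.O/.X./.XX, (1,2):-1/O.O/..X/.XX, (2,0):-1/O.O/.../XXX
[OXO/.../.XX] O move#3: (1,0):-1/OXO/O../.XX, (1,1):+1/OXO/.O./.XX*, (1,2):-1/OXO/..O/.XX, (2,0):-1/OXO/.../OXX
[OXO/.O./.XX] X move#4: (1,0):-1/OXO/XO./.XX*, (1,2):-1/OXO/.OX/.XX, (2,0):-1/OXO/.O./XXX
[OXO/XO./.XX] O move#5: (1,2):-1/OXO/XOO/.XX, (2,0):+1/OXO/XO./OXX*
[OXO/XO./OXX] end (terminal -1, X#6); searched ..O/.../.XX to 6

PV length from [..O/.../.XX]: 5 plies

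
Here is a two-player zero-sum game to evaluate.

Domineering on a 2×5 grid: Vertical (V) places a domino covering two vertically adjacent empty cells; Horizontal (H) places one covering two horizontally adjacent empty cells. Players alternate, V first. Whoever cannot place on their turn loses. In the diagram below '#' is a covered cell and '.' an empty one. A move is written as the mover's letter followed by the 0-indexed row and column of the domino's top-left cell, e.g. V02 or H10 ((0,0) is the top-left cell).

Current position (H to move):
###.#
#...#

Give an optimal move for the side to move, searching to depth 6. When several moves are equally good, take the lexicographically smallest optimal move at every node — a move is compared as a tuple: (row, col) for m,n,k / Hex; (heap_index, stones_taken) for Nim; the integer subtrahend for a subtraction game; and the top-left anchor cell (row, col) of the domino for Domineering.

p1 H@[###.#/#...#]: H11[###.#/###.#]-1 H12[###.#/#.###]+1*
p2 V@[###.#/#.###] terminal -1; root [###.#/#...#] d6

H's best at [###.#/#...#]: H12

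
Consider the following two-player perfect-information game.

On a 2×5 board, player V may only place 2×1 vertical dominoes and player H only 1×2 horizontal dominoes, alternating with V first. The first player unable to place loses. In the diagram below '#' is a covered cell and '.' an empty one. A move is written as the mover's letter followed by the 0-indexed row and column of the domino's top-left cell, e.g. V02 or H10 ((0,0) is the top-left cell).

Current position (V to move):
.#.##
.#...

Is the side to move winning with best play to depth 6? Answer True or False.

[.#.##/.#...] V move#1: V00:-1/##.##/##..., V02:+1/.####/.##..*
[.####/.##..] H move#2: H13:-1/.####/.####*
[.####/.####] V move#3: V00:+1/#####/#####*
[#####/#####] end (terminal -1, H#4); searched .#.##/.#... to 6

V winning at [.#.##/.#...]: True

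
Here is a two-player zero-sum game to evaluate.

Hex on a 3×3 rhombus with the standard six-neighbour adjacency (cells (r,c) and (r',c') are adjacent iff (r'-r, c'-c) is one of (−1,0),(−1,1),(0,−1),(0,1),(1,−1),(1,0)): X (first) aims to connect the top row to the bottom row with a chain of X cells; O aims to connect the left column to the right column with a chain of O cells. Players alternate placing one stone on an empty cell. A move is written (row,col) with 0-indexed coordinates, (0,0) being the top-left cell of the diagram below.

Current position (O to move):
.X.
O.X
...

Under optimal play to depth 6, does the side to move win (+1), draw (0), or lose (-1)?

value(.X./O.X/..., O) = -1

p1 O@[.X./O.X/...]: (0,0)[OX./O.X/...]-1* (0,2)[.XO/O.X/...]-1 (1,1)[.X./OOX/...]-1 (2,0)[.X./O.X/O..]-1 (2,1)[.X./O.X/.O.]-1 (2,2)[.X./O.X/..O]-1
p2 X@[OX./O.X/...]: (0,2)[OXX/O.X/...]+1* (1,1)[OX./OXX/...]+1 (2,0)[OX./O.X/X..]+1 (2,1)[OX./O.X/.X.]+1 (2,2)[OX./O.X/..X]+1
p3 O@[OXX/O.X/...]: (1,1)[OXX/OOX/...]-1* (2,0)[OXX/O.X/O..]-1 (2,1)[OXX/O.X/.O.]-1 (2,2)[OXX/O.X/..O]-1
p4 X@[OXX/OOX/...]: (2,0)[OXX/OOX/X..]+1* (2,1)[OXX/OOX/.X.]+1 (2,2)[OXX/OOX/..X]+1
p5 O@[OXX/OOX/X..]: (2,1)[OXX/OOX/XO.]-1* (2,2)[OXX/OOX/X.O]-1
p6 X@[OXX/OOX/XO.]: (2,2)[OXX/OOX/XOX]+1*
p7 O@[OXX/OOX/XOX] terminal -1; root [.X./O.X/...] d6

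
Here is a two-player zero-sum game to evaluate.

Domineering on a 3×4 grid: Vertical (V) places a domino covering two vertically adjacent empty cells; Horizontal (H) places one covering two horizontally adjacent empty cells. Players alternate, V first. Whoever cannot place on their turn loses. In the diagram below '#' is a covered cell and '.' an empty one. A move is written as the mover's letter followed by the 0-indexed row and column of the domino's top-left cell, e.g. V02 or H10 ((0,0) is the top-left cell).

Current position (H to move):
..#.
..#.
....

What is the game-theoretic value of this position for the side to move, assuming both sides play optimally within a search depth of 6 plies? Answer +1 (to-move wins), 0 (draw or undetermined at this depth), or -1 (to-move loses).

value(..#./..#./...., H) = +1

p1 H@[..#./..#./....]: H00[###./..#./....]-1 H10[..#./###./....]+1* H20[..#./..#./##..]-1 H21[..#./..#./.##.]-1 H22[..#./..#./..##]-1
p2 V@[..#./###./....]: V03[..##/####/....]-1* V13[..#./####/...#]-1
p3 H@[..##/####/....]: H00[####/####/....]+1* H20[..##/####/##..]+1 H21[..##/####/.##.]+1 H22[..##/####/..##]+1
p4 V@[####/####/....] terminal -1; root [..#./..#./....] d6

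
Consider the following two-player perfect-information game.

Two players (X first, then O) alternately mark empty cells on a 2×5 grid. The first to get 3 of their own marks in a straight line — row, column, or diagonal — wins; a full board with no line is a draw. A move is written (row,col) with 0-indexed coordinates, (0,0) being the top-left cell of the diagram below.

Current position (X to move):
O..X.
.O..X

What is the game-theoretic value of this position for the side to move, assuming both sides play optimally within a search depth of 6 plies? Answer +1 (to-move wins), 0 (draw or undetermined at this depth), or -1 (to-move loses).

value(O..X./.O..X, X) = +1

ply 1, X at O..X./.O..X | (0,1)=+0→OX.X./.O..X; (0,2)=+1→O.XX./.O..X*; (0,4)=-1→O..XX/.O..X; (1,0)=+0→O..X./XO..X; (1,2)=+1→O..X./.OX.X; (1,3)=+0→O..X./.O.XX
ply 2, O at O.XX./.O..X | (0,1)=-1→OOXX./.O..X*; (0,4)=-1→O.XXO/.O..X; (1,0)=-1→O.XX./OO..X; (1,2)=-1→O.XX./.OO.X; (1,3)=-1→O.XX./.O.OX
ply 3, X at OOXX./.O..X | (0,4)=+1→OOXXX/.O..X*; (1,0)=+0→OOXX./XO..X; (1,2)=+1→OOXX./.OX.X; (1,3)=+1→OOXX./.O.XX
ply 4: OOXXX/.O..X is terminal -1 (O); from O..X./.O..X depth 6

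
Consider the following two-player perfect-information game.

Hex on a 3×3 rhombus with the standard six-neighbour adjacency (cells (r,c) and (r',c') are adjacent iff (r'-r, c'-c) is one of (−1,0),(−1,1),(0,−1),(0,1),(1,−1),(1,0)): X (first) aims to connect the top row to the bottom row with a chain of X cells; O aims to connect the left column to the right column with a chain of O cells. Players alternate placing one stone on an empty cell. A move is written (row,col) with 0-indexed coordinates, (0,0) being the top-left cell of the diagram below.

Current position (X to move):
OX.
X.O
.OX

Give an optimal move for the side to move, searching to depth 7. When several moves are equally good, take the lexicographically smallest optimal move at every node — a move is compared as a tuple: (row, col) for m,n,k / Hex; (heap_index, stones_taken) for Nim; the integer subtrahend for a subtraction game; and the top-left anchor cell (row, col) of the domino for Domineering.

[OX./X.O/.OX] X move#1: (0,2):-1/OXX/X.O/.OX, (1,1):-1/OX./XXO/.OX, (2,0):+1/OX./X.O/XOX*
[OX./X.O/XOX] end (terminal -1, O#2); searched OX./X.O/.OX to 7

X's best at [OX./X.O/.OX]: (2,0)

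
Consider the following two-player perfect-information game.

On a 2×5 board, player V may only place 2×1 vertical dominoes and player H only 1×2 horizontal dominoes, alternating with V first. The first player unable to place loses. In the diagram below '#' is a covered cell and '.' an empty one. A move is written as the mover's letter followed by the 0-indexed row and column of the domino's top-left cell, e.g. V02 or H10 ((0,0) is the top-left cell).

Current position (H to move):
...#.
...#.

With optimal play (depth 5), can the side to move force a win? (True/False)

p1 H@[...#./...#.]: H00[##.#./...#.]-1* H01[.###./...#.]-1 H10[...#./##.#.]-1 H11[...#./.###.]-1
p2 V@[##.#./...#.]: V02[####./..##.]+1* V04[##.##/...##]-1
p3 H@[####./..##.]: H10[####./####.]-1*
p4 V@[####./####.]: V04[#####/#####]+1*
p5 H@[#####/#####] terminal -1; root [...#./...#.] d5

H winning at [...#./...#.]: False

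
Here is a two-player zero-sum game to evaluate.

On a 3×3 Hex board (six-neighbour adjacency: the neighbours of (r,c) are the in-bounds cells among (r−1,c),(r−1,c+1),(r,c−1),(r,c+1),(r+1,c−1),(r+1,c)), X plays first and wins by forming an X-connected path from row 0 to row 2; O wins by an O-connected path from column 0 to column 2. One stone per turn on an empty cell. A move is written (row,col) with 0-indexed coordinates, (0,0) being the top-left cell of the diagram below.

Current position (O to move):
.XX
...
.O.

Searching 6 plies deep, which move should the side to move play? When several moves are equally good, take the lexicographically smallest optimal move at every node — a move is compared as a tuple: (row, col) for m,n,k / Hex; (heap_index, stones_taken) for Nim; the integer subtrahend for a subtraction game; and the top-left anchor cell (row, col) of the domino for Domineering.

p1 O@[.XX/.../.O.]: (0,0)[OXX/.../.O.]-1 (1,0)[.XX/O../.O.]+1* (1,1)[.XX/.O./.O.]+1 (1,2)[.XX/..O/.O.]-1 (2,0)[.XX/.../OO.]+1 (2,2)[.XX/.../.OO]-1
p2 X@[.XX/O../.O.]: (0,0)[XXX/O../.O.]-1* (1,1)[.XX/OX./.O.]-1 (1,2)[.XX/O.X/.O.]-1 (2,0)[.XX/O../XO.]-1 (2,2)[.XX/O../.OX]-1
p3 O@[XXX/O../.O.]: (1,1)[XXX/OO./.O.]+1* (1,2)[XXX/O.O/.O.]+1 (2,0)[XXX/O../OO.]+1 (2,2)[XXX/O../.OO]+1
p4 X@[XXX/OO./.O.]: (1,2)[XXX/OOX/.O.]-1* (2,0)[XXX/OO./XO.]-1 (2,2)[XXX/OO./.OX]-1
p5 O@[XXX/OOX/.O.]: (2,0)[XXX/OOX/OO.]-1 (2,2)[XXX/OOX/.OO]+1*
p6 X@[XXX/OOX/.OO] terminal -1; root [.XX/.../.O.] d6

O's best at [.XX/.../.O.]: (1,0)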